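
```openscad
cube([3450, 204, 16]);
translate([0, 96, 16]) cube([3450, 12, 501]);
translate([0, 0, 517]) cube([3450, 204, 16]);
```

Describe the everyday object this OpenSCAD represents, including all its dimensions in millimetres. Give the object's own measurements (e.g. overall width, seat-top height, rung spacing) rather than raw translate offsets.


An I-beam lying along x, 3450 mm long. Overall section height 533 mm. Two flanges 204 mm wide (y) and 16 mm thick, one on the floor and one at the top; a web 12 mm thick runs between them, centred on the flange width.


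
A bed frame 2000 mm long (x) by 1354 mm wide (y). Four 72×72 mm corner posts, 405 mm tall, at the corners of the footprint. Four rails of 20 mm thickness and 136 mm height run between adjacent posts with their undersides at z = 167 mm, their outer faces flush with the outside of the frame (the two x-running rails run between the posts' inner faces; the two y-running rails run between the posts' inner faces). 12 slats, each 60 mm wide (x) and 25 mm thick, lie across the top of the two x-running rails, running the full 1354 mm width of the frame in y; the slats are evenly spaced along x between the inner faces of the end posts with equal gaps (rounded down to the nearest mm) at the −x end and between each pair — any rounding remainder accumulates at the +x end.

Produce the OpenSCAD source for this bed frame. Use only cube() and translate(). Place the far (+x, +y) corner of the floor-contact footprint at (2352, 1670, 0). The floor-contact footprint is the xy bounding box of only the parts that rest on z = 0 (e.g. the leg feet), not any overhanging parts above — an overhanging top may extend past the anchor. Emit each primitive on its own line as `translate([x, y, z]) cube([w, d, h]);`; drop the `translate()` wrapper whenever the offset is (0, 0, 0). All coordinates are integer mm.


translate([352, 316, 0]) cube([72, 72, 405]);
translate([352, 1598, 0]) cube([72, 72, 405]);
translate([2280, 316, 0]) cube([72, 72, 405]);
translate([2280, 1598, 0]) cube([72, 72, 405]);
translate([424, 316, 167]) cube([1856, 20, 136]);
translate([424, 1650, 167]) cube([1856, 20, 136]);
translate([352, 388, 167]) cube([20, 1210, 136]);
translate([2332, 388, 167]) cube([20, 1210, 136]);
translate([511, 316, 303]) cube([60, 1354, 25]);
translate([658, 316, 303]) cube([60, 1354, 25]);
translate([805, 316, 303]) cube([60, 1354, 25]);
translate([952, 316, 303]) cube([60, 1354, 25]);
translate([1099, 316, 303]) cube([60, 1354, 25]);
translate([1246, 316, 303]) cube([60, 1354, 25]);
translate([1393, 316, 303]) cube([60, 1354, 25]);
translate([1540, 316, 303]) cube([60, 1354, 25]);
translate([1687, 316, 303]) cube([60, 1354, 25]);
translate([1834, 316, 303]) cube([60, 1354, 25]);
translate([1981, 316, 303]) cube([60, 1354, 25]);
translate([2128, 316, 303]) cube([60, 1354, 25]);


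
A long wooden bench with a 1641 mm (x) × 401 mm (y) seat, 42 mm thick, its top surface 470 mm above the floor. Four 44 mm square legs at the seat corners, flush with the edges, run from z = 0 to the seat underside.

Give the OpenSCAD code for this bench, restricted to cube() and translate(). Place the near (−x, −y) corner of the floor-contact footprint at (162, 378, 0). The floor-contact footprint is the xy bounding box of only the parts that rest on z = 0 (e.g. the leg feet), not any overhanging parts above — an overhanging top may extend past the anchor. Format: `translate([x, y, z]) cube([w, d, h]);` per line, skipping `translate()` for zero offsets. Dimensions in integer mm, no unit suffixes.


// leg_h = 470 − 42 = 428
translate([162, 378, 428]) cube([1641, 401, 42]);
translate([162, 378, 0]) cube([44, 44, 428]);
translate([162, 735, 0]) cube([44, 44, 428]);
translate([1759, 378, 0]) cube([44, 44, 428]);
translate([1759, 735, 0]) cube([44, 44, 428]);


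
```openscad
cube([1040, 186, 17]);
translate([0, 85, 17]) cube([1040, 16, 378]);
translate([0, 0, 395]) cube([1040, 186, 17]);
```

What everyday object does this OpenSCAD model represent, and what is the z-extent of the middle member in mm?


An I-beam. The web height is 378 mm.

Two wide flanges with a thin centred web — an I-beam. Overall 412 mm minus two 17 mm flanges gives a web of 412 − 2·17 = 378 mm.


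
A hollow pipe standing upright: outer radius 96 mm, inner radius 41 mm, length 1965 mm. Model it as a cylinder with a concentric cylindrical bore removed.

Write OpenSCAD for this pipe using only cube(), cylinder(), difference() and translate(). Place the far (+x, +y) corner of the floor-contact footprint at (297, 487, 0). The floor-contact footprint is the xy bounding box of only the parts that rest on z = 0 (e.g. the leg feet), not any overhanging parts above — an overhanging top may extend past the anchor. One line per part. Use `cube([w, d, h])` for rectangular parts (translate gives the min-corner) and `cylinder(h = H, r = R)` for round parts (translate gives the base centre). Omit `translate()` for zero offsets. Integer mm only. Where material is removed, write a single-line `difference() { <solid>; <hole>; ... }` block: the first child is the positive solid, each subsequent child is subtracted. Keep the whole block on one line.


difference() { translate([201, 391, 0]) cylinder(h = 1965, r = 96); translate([201, 391, 0]) cylinder(h = 1965, r = 41); }


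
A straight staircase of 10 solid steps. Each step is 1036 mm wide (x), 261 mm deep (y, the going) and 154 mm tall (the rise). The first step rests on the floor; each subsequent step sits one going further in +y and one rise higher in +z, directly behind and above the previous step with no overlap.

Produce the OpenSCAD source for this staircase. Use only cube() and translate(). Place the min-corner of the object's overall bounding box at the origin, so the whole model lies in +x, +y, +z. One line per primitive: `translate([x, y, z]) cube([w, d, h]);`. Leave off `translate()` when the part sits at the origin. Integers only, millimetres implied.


cube([1036, 261, 154]);
translate([0, 261, 154]) cube([1036, 261, 154]);
translate([0, 522, 308]) cube([1036, 261, 154]);
translate([0, 783, 462]) cube([1036, 261, 154]);
translate([0, 1044, 616]) cube([1036, 261, 154]);
translate([0, 1305, 770]) cube([1036, 261, 154]);
translate([0, 1566, 924]) cube([1036, 261, 154]);
translate([0, 1827, 1078]) cube([1036, 261, 154]);
translate([0, 2088, 1232]) cube([1036, 261, 154]);
translate([0, 2349, 1386]) cube([1036, 261, 154]);


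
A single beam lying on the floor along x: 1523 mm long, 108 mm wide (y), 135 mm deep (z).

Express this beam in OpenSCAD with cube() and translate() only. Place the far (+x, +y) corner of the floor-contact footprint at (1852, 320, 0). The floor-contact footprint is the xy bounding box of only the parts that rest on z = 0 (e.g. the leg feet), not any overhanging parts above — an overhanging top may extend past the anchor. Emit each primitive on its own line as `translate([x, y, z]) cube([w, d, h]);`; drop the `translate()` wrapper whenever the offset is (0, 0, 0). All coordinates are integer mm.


translate([329, 212, 0]) cube([1523, 108, 135]);


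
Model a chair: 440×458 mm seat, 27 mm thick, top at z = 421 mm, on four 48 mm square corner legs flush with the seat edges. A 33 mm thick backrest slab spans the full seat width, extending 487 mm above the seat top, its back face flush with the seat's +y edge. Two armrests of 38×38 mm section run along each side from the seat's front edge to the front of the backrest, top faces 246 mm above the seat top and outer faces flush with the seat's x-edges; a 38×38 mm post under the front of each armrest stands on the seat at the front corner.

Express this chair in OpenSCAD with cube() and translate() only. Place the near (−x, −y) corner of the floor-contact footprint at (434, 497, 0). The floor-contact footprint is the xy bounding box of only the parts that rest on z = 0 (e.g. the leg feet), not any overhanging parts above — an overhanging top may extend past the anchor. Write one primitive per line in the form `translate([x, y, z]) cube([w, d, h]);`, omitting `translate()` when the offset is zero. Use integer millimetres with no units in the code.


// leg_h = 421 - 27 = 394
// arm post h = 246 - 38 = 208
translate([434, 497, 394]) cube([440, 458, 27]);
translate([434, 497, 0]) cube([48, 48, 394]);
translate([826, 497, 0]) cube([48, 48, 394]);
translate([434, 907, 0]) cube([48, 48, 394]);
translate([826, 907, 0]) cube([48, 48, 394]);
translate([434, 922, 421]) cube([440, 33, 487]);
translate([434, 497, 629]) cube([38, 425, 38]);
translate([836, 497, 629]) cube([38, 425, 38]);
translate([434, 497, 421]) cube([38, 38, 208]);
translate([836, 497, 421]) cube([38, 38, 208]);


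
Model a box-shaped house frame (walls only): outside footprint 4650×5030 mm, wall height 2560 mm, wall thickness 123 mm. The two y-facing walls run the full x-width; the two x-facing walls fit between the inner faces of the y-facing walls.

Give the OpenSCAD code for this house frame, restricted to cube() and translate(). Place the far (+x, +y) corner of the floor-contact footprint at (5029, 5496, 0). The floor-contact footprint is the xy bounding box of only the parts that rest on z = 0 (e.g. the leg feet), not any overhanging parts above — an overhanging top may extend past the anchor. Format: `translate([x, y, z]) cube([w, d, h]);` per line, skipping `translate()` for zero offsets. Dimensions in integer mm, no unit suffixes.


translate([379, 466, 0]) cube([4650, 123, 2560]);
translate([379, 5373, 0]) cube([4650, 123, 2560]);
translate([379, 589, 0]) cube([123, 4784, 2560]);
translate([4906, 589, 0]) cube([123, 4784, 2560]);


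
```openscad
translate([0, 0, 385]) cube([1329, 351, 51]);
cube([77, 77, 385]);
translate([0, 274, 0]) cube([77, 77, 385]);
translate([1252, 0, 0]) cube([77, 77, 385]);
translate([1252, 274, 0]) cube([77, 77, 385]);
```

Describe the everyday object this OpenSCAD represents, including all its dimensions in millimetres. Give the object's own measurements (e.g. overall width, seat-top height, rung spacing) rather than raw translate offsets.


A long wooden bench with a 1329 mm (x) × 351 mm (y) seat, 51 mm thick, its top surface 436 mm above the floor. Four 77 mm square legs at the seat corners, flush with the edges, run from z = 0 to the seat underside.


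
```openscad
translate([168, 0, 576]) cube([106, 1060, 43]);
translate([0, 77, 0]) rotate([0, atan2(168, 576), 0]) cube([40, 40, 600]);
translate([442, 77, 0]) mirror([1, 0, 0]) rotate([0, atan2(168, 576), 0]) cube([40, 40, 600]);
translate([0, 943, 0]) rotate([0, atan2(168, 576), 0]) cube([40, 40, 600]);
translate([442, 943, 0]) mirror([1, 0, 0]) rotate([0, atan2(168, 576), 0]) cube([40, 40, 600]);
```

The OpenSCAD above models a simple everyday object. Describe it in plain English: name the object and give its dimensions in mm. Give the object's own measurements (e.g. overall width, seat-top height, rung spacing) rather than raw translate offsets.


A sawhorse. A 106×1060×43 mm beam (x, y, z) sits on two A-frame leg pairs. Each pair is two raked legs of 40×40 mm section (40 mm along y) splaying symmetrically in x. Each leg rises 576 mm vertically over 168 mm of horizontal reach and is 600 mm long along its own axis. Every leg's outer bottom edge rests on the floor and its outer top edge meets a bottom edge of the beam — the left legs (tilting toward +x) meet the beam's −x bottom edge, the right legs (their mirror images, tilting toward −x) meet its +x bottom edge — so the leg tops tuck under the beam, the beam's underside is 576 mm above the floor, and the feet are 442 mm apart outside-to-outside with the beam centred between them. The two leg pairs are set in 77 mm from either end of the beam.


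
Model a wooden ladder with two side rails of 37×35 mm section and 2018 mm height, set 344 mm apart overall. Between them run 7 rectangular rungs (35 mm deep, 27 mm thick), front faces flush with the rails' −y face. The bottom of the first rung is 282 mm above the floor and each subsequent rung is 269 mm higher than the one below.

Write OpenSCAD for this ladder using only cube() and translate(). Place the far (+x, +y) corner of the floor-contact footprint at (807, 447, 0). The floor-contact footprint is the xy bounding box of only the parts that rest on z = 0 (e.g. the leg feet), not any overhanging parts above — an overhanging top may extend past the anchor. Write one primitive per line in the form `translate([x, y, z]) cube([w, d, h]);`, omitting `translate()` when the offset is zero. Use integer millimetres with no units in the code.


// rung span = 344 - 2*37 = 270
// rung[k] z = 282 + k*269
translate([463, 412, 0]) cube([37, 35, 2018]);
translate([770, 412, 0]) cube([37, 35, 2018]);
translate([500, 412, 282]) cube([270, 35, 27]);
translate([500, 412, 551]) cube([270, 35, 27]);
translate([500, 412, 820]) cube([270, 35, 27]);
translate([500, 412, 1089]) cube([270, 35, 27]);
translate([500, 412, 1358]) cube([270, 35, 27]);
translate([500, 412, 1627]) cube([270, 35, 27]);
translate([500, 412, 1896]) cube([270, 35, 27]);


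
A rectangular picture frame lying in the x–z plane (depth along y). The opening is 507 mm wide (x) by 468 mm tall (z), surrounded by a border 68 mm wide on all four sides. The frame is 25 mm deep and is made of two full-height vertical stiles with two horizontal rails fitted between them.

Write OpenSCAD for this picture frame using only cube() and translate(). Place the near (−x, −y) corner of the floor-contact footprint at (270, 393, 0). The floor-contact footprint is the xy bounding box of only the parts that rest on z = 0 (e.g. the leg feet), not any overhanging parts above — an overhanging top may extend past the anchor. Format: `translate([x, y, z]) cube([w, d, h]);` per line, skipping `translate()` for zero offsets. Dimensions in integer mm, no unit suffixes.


translate([270, 393, 0]) cube([68, 25, 604]);
translate([845, 393, 0]) cube([68, 25, 604]);
translate([338, 393, 0]) cube([507, 25, 68]);
translate([338, 393, 536]) cube([507, 25, 68]);


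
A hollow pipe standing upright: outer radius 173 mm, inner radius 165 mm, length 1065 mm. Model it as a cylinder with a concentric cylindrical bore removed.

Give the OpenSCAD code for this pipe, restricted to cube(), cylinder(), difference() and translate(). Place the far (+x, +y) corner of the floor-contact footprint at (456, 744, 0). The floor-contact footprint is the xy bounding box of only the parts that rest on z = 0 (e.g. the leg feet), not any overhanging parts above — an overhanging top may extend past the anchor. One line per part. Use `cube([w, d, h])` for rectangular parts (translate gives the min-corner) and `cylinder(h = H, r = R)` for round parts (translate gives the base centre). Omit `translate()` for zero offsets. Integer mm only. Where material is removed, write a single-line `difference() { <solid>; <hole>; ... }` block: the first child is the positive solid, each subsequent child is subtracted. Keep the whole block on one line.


difference() { translate([283, 571, 0]) cylinder(h = 1065, r = 173); translate([283, 571, 0]) cylinder(h = 1065, r = 165); }


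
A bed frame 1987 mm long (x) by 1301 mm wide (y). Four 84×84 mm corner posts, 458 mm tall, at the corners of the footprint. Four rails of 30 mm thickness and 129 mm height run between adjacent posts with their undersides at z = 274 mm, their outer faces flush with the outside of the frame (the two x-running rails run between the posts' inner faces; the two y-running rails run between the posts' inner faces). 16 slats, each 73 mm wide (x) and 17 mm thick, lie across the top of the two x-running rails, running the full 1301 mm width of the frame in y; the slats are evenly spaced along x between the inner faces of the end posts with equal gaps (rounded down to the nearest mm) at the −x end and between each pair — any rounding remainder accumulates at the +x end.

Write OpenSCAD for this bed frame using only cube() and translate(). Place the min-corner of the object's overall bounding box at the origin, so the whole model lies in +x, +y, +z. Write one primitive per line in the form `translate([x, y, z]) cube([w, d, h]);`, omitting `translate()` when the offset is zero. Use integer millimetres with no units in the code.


cube([84, 84, 458]);
translate([0, 1217, 0]) cube([84, 84, 458]);
translate([1903, 0, 0]) cube([84, 84, 458]);
translate([1903, 1217, 0]) cube([84, 84, 458]);
translate([84, 0, 274]) cube([1819, 30, 129]);
translate([84, 1271, 274]) cube([1819, 30, 129]);
translate([0, 84, 274]) cube([30, 1133, 129]);
translate([1957, 84, 274]) cube([30, 1133, 129]);
translate([122, 0, 403]) cube([73, 1301, 17]);
translate([233, 0, 403]) cube([73, 1301, 17]);
translate([344, 0, 403]) cube([73, 1301, 17]);
translate([455, 0, 403]) cube([73, 1301, 17]);
translate([566, 0, 403]) cube([73, 1301, 17]);
translate([677, 0, 403]) cube([73, 1301, 17]);
translate([788, 0, 403]) cube([73, 1301, 17]);
translate([899, 0, 403]) cube([73, 1301, 17]);
translate([1010, 0, 403]) cube([73, 1301, 17]);
translate([1121, 0, 403]) cube([73, 1301, 17]);
translate([1232, 0, 403]) cube([73, 1301, 17]);
translate([1343, 0, 403]) cube([73, 1301, 17]);
translate([1454, 0, 403]) cube([73, 1301, 17]);
translate([1565, 0, 403]) cube([73, 1301, 17]);
translate([1676, 0, 403]) cube([73, 1301, 17]);
translate([1787, 0, 403]) cube([73, 1301, 17]);


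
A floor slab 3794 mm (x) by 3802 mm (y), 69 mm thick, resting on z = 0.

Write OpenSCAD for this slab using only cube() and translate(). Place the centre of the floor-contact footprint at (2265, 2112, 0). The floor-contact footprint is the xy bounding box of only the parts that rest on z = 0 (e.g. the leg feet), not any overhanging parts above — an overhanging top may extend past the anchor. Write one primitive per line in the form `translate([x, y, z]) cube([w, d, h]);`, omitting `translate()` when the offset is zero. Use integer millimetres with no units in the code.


translate([368, 211, 0]) cube([3794, 3802, 69]);


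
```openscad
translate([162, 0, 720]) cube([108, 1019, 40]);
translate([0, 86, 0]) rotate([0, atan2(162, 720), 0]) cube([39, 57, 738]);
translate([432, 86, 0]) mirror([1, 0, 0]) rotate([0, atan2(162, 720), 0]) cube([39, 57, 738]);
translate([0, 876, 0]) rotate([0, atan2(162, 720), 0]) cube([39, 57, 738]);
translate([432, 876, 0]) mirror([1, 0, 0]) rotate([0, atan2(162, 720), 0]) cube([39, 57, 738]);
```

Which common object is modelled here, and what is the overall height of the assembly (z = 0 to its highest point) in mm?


A sawhorse. The overall height is 760 mm.

A beam across two mirrored pairs of raked legs — a sawhorse. The beam's underside is at z = 720 (matching the legs' vertical rise in atan2(162, 720)) and the beam is 40 mm tall, so its top is at 720 + 40 = 760 mm. The raked legs top out at the beam's underside, so that is the highest point.


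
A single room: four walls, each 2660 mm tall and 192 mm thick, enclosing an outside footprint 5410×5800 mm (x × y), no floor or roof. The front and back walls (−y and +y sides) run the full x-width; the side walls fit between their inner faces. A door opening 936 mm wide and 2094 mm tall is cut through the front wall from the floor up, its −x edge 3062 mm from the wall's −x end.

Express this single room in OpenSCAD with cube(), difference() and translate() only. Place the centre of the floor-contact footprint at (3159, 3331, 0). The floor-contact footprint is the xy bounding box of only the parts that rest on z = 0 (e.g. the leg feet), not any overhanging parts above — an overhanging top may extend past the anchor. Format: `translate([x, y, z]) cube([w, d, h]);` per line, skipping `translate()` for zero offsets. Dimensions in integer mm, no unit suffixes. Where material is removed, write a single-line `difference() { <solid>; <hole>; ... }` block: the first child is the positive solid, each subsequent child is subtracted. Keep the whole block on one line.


difference() { translate([454, 431, 0]) cube([5410, 192, 2660]); translate([3516, 431, 0]) cube([936, 192, 2094]); }
translate([454, 6039, 0]) cube([5410, 192, 2660]);
translate([454, 623, 0]) cube([192, 5416, 2660]);
translate([5672, 623, 0]) cube([192, 5416, 2660]);


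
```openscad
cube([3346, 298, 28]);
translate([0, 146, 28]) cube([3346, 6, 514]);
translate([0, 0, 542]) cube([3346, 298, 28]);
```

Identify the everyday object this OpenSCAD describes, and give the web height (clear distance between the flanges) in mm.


An I-beam. The web height is 514 mm.

Two wide flanges with a thin centred web — an I-beam. Overall 570 mm minus two 28 mm flanges gives a web of 570 − 2·28 = 514 mm.


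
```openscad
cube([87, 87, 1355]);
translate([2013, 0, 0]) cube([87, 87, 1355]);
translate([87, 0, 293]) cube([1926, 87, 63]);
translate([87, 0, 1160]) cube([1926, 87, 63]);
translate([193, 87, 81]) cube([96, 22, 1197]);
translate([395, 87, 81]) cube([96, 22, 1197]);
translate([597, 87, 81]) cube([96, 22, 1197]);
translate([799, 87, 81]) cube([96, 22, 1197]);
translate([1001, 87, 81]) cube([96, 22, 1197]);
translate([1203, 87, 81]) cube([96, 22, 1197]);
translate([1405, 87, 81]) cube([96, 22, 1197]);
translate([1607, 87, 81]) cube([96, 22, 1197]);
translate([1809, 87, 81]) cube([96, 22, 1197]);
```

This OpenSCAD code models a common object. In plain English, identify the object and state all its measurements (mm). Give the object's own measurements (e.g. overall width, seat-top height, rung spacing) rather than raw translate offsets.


A fence section. Two 87×87 mm posts, 1355 mm tall, stand on the floor with a clear span of 1926 mm between their inner faces. Two horizontal rails of 87×63 mm section span the gap between the posts with their undersides at z = 293 mm and z = 1160 mm, flush with the posts' −y face. 9 pickets, each 96 mm wide, 22 mm thick and 1197 mm tall, are fixed to the +y face of the rails with their bottoms at z = 81 mm, spaced across the span with a 106 mm gap after the −x post and between neighbouring pickets, with 108 mm left before the +x post.


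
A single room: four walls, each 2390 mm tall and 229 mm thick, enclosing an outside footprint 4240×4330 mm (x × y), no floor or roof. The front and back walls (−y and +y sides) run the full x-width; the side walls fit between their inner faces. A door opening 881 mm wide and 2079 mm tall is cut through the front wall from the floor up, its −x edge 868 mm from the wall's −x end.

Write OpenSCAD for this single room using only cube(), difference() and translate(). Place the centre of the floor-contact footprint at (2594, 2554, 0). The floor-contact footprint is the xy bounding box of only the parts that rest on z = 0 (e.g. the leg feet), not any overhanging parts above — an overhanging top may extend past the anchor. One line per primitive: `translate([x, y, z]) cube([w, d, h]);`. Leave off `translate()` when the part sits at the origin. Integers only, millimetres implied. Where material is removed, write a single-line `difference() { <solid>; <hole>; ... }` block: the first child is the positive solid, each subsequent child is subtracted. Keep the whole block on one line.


difference() { translate([474, 389, 0]) cube([4240, 229, 2390]); translate([1342, 389, 0]) cube([881, 229, 2079]); }
translate([474, 4490, 0]) cube([4240, 229, 2390]);
translate([474, 618, 0]) cube([229, 3872, 2390]);
translate([4485, 618, 0]) cube([229, 3872, 2390]);


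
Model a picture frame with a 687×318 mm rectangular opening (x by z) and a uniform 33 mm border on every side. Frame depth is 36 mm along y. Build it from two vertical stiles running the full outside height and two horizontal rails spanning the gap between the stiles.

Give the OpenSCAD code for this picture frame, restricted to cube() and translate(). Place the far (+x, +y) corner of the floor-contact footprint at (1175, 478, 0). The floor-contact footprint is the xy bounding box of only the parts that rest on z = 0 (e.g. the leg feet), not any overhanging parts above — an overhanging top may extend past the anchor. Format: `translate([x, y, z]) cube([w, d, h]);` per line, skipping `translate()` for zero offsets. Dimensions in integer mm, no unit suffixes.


translate([422, 442, 0]) cube([33, 36, 384]);
translate([1142, 442, 0]) cube([33, 36, 384]);
translate([455, 442, 0]) cube([687, 36, 33]);
translate([455, 442, 351]) cube([687, 36, 33]);


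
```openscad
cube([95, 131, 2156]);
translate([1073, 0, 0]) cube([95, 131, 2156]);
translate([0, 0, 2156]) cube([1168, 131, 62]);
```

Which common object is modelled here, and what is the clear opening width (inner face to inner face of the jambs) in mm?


A door frame. The clear opening width is 978 mm.

Two 2156 mm tall posts with a header on top — a door frame. The left jamb is 95 mm wide at x = 0; the right jamb starts at x = 1073. The clear opening is 1073 − 95 = 978 mm.


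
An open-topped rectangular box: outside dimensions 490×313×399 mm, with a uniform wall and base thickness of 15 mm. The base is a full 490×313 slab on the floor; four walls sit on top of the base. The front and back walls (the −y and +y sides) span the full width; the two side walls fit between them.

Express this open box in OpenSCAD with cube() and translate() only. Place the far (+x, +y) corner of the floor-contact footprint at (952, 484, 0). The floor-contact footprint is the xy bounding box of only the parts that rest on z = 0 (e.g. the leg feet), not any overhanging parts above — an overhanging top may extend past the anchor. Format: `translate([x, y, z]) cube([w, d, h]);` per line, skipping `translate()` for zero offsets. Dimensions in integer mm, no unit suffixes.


translate([462, 171, 0]) cube([490, 313, 15]);
translate([462, 171, 15]) cube([490, 15, 384]);
translate([462, 469, 15]) cube([490, 15, 384]);
translate([462, 186, 15]) cube([15, 283, 384]);
translate([937, 186, 15]) cube([15, 283, 384]);


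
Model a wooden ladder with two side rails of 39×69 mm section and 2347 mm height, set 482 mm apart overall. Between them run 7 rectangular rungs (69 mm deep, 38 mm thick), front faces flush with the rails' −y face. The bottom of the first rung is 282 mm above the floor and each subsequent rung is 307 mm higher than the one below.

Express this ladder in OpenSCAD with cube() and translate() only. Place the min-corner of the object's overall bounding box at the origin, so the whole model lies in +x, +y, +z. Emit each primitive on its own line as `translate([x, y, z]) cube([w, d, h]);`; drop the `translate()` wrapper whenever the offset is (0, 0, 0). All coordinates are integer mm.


cube([39, 69, 2347]);
translate([443, 0, 0]) cube([39, 69, 2347]);
translate([39, 0, 282]) cube([404, 69, 38]);
translate([39, 0, 589]) cube([404, 69, 38]);
translate([39, 0, 896]) cube([404, 69, 38]);
translate([39, 0, 1203]) cube([404, 69, 38]);
translate([39, 0, 1510]) cube([404, 69, 38]);
translate([39, 0, 1817]) cube([404, 69, 38]);
translate([39, 0, 2124]) cube([404, 69, 38]);


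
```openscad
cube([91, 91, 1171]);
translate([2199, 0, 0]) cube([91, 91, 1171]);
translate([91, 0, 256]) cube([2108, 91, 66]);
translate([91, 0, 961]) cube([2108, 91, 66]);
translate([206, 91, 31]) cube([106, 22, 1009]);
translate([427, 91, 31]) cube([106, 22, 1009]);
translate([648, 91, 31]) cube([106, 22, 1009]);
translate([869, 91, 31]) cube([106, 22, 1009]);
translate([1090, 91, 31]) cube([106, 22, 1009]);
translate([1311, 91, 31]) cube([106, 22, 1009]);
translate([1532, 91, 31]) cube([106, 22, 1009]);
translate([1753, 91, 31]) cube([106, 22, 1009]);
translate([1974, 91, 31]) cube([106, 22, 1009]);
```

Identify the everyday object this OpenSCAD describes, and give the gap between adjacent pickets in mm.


A fence section. The picket gap is 115 mm.

Two posts, two rails, 9 pickets — a fence section. Span 2108 mm holds 9 pickets of 106 mm with 10 equal gaps: ⌊(2108 − 9·106) / 10⌋ = 115 mm.


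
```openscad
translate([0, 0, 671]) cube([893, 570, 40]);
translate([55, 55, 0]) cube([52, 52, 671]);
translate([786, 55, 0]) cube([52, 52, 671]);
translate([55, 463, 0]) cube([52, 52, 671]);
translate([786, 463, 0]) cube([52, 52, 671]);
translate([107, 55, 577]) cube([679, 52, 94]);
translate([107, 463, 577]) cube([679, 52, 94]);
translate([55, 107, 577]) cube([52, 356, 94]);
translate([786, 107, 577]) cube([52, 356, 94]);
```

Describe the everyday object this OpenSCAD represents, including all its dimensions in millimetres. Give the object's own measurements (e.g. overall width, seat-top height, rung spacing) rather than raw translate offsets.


A table: top 893 mm (x) × 570 mm (y), 40 mm thick, upper face at z = 711 mm, on four 52×52 mm square legs, each inset 55 mm from the nearest pair of top edges from z = 0 to the bottom of the top. Four apron rails, 52 mm thick and 94 mm tall, run between adjacent legs with their top edges flush with the underside of the top and their outer faces flush with the legs' outer faces.


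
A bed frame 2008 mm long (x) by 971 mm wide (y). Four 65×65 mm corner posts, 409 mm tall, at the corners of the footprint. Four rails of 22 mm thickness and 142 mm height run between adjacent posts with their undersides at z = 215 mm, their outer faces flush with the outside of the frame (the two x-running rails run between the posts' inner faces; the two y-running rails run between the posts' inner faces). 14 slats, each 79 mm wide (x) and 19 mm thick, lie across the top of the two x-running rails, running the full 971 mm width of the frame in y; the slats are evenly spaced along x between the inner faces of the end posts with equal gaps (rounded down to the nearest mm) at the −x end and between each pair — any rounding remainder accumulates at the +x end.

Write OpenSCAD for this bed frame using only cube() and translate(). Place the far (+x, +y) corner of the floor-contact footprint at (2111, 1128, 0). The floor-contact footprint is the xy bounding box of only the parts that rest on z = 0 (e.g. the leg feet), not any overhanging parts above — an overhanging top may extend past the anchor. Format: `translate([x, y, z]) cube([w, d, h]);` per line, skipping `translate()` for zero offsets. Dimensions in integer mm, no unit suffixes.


translate([103, 157, 0]) cube([65, 65, 409]);
translate([103, 1063, 0]) cube([65, 65, 409]);
translate([2046, 157, 0]) cube([65, 65, 409]);
translate([2046, 1063, 0]) cube([65, 65, 409]);
translate([168, 157, 215]) cube([1878, 22, 142]);
translate([168, 1106, 215]) cube([1878, 22, 142]);
translate([103, 222, 215]) cube([22, 841, 142]);
translate([2089, 222, 215]) cube([22, 841, 142]);
translate([219, 157, 357]) cube([79, 971, 19]);
translate([349, 157, 357]) cube([79, 971, 19]);
translate([479, 157, 357]) cube([79, 971, 19]);
translate([609, 157, 357]) cube([79, 971, 19]);
translate([739, 157, 357]) cube([79, 971, 19]);
translate([869, 157, 357]) cube([79, 971, 19]);
translate([999, 157, 357]) cube([79, 971, 19]);
translate([1129, 157, 357]) cube([79, 971, 19]);
translate([1259, 157, 357]) cube([79, 971, 19]);
translate([1389, 157, 357]) cube([79, 971, 19]);
translate([1519, 157, 357]) cube([79, 971, 19]);
translate([1649, 157, 357]) cube([79, 971, 19]);
translate([1779, 157, 357]) cube([79, 971, 19]);
translate([1909, 157, 357]) cube([79, 971, 19]);


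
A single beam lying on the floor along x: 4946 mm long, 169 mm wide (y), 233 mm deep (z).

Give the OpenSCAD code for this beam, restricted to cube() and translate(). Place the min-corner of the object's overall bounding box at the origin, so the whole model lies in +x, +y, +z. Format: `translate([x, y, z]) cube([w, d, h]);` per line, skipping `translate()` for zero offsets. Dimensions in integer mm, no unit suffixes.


cube([4946, 169, 233]);


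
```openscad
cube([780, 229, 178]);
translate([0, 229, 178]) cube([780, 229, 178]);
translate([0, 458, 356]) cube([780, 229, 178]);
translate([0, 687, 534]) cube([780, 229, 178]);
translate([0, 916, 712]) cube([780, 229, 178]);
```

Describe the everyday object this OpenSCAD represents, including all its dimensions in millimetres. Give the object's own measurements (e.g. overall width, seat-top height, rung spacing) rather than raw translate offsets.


A straight staircase of 5 solid steps. Each step is 780 mm wide (x), 229 mm deep (y, the going) and 178 mm tall (the rise). The first step rests on the floor; each subsequent step sits one going further in +y and one rise higher in +z, directly behind and above the previous step with no overlap.


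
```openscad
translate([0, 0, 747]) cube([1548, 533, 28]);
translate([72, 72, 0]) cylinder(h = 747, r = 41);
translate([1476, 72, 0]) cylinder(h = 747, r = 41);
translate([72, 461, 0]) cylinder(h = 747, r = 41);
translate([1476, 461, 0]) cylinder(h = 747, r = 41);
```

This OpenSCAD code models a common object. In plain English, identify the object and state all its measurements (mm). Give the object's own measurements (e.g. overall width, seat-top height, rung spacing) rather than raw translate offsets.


A table: top 1548 mm (x) × 533 mm (y), 28 mm thick, upper face at z = 775 mm, on four round legs of 82 mm diameter, each leg's bounding box inset 31 mm from the nearest pair of top edges from z = 0 to the bottom of the top.


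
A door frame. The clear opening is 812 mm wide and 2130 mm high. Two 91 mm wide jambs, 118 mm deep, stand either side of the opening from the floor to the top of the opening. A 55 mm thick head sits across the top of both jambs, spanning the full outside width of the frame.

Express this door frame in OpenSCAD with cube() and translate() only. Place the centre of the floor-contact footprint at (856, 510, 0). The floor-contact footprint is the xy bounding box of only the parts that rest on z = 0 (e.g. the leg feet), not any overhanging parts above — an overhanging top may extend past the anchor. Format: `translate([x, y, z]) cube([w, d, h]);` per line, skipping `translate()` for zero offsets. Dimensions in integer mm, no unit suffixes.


translate([359, 451, 0]) cube([91, 118, 2130]);
translate([1262, 451, 0]) cube([91, 118, 2130]);
translate([359, 451, 2130]) cube([994, 118, 55]);


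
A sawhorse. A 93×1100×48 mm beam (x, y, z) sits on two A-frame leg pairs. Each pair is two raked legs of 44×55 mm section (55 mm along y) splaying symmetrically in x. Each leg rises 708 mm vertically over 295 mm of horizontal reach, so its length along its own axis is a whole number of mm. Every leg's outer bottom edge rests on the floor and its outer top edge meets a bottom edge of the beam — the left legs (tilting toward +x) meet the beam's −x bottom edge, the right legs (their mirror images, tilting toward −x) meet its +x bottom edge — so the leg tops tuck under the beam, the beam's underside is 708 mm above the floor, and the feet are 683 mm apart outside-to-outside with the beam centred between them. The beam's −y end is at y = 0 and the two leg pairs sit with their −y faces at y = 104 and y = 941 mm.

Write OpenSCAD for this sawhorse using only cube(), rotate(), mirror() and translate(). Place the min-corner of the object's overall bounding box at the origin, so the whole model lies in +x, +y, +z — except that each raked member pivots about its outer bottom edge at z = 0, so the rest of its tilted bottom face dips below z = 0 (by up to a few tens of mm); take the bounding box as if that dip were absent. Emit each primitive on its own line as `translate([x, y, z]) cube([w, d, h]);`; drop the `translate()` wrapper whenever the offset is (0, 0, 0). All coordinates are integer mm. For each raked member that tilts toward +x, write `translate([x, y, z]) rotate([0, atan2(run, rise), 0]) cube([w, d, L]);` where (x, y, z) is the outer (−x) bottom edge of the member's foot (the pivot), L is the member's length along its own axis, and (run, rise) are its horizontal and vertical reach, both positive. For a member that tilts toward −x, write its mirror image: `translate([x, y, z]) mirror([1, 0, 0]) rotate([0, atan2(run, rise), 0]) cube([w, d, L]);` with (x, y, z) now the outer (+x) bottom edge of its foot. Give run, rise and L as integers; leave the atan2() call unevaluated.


translate([295, 0, 708]) cube([93, 1100, 48]);
translate([0, 104, 0]) rotate([0, atan2(295, 708), 0]) cube([44, 55, 767]);
translate([683, 104, 0]) mirror([1, 0, 0]) rotate([0, atan2(295, 708), 0]) cube([44, 55, 767]);
translate([0, 941, 0]) rotate([0, atan2(295, 708), 0]) cube([44, 55, 767]);
translate([683, 941, 0]) mirror([1, 0, 0]) rotate([0, atan2(295, 708), 0]) cube([44, 55, 767]);


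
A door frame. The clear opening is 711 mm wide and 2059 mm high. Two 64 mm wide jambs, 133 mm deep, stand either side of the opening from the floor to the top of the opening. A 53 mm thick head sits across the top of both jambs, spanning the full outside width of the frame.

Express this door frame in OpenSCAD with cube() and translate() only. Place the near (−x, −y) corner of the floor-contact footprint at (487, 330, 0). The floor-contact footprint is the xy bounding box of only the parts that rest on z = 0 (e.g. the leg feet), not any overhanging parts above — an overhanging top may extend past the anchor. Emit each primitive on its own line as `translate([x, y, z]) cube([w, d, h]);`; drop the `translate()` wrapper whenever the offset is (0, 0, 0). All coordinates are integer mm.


translate([487, 330, 0]) cube([64, 133, 2059]);
translate([1262, 330, 0]) cube([64, 133, 2059]);
translate([487, 330, 2059]) cube([839, 133, 53]);


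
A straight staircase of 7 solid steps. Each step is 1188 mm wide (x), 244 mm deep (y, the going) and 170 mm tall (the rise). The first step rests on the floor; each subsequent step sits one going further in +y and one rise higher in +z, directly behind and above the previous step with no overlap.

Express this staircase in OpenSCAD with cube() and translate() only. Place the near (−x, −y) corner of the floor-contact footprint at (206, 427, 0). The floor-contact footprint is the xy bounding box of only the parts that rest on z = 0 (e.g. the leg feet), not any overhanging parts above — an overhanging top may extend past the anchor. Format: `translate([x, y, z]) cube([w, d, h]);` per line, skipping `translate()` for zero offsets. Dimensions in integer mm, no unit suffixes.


translate([206, 427, 0]) cube([1188, 244, 170]);
translate([206, 671, 170]) cube([1188, 244, 170]);
translate([206, 915, 340]) cube([1188, 244, 170]);
translate([206, 1159, 510]) cube([1188, 244, 170]);
translate([206, 1403, 680]) cube([1188, 244, 170]);
translate([206, 1647, 850]) cube([1188, 244, 170]);
translate([206, 1891, 1020]) cube([1188, 244, 170]);


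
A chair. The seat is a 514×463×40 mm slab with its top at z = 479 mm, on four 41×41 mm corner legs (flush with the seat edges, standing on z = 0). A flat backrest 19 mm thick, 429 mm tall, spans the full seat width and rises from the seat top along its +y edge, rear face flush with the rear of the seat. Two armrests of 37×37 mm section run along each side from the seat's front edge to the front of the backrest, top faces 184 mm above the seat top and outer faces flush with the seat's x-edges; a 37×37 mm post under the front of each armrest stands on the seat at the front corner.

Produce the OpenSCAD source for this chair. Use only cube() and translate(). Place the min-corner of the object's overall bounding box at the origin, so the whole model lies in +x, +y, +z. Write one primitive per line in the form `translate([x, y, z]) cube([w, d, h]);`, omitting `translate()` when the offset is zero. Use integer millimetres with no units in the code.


translate([0, 0, 439]) cube([514, 463, 40]);
cube([41, 41, 439]);
translate([473, 0, 0]) cube([41, 41, 439]);
translate([0, 422, 0]) cube([41, 41, 439]);
translate([473, 422, 0]) cube([41, 41, 439]);
translate([0, 444, 479]) cube([514, 19, 429]);
translate([0, 0, 626]) cube([37, 444, 37]);
translate([477, 0, 626]) cube([37, 444, 37]);
translate([0, 0, 479]) cube([37, 37, 147]);
translate([477, 0, 479]) cube([37, 37, 147]);


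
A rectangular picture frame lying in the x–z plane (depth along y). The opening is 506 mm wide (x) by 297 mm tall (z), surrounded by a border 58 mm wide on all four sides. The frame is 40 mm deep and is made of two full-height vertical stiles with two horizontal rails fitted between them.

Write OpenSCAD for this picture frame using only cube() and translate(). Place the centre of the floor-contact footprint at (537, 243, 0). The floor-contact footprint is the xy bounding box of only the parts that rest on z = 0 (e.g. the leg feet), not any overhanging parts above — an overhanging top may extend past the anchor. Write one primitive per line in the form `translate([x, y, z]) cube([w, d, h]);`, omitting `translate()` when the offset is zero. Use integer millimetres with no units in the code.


translate([226, 223, 0]) cube([58, 40, 413]);
translate([790, 223, 0]) cube([58, 40, 413]);
translate([284, 223, 0]) cube([506, 40, 58]);
translate([284, 223, 355]) cube([506, 40, 58]);
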